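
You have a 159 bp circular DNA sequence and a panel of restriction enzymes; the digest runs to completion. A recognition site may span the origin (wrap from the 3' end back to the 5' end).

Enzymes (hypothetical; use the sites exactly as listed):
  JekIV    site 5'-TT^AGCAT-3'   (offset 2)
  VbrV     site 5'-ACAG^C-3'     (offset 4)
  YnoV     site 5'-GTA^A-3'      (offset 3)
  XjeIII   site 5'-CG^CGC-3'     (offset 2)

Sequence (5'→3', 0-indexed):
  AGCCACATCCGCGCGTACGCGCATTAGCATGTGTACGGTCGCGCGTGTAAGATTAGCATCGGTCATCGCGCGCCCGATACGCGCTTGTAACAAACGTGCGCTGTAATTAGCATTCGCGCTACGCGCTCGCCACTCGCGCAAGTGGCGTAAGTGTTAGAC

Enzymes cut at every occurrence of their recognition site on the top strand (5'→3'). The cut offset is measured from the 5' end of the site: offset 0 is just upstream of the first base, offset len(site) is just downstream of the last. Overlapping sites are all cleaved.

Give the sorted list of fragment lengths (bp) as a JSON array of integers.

Site scan:
  JekIV (TTAGCAT, off=2): starts [23, 52, 106] → cuts [25, 54, 108]
  VbrV (ACAGC, off=4): starts [157] → cuts [2]
  YnoV (GTAA, off=3): starts [46, 86, 102, 146] → cuts [49, 89, 105, 149]
  XjeIII (CGCGC, off=2): starts [9, 17, 39, 66, 68, 79, 114, 121, 134] → cuts [11, 19, 41, 68, 70, 81, 116, 123, 136]

All cut coordinates (distinct, sorted): [2, 11, 19, 25, 41, 49, 54, 68, 70, 81, 89, 105, 108, 116, 123, 136, 149]

Fragments:
  2→11: 9 bp
  11→19: 8 bp
  19→25: 6 bp
  25→41: 16 bp
  41→49: 8 bp
  49→54: 5 bp
  54→68: 14 bp
  68→70: 2 bp
  70→81: 11 bp
  81→89: 8 bp
  89→105: 16 bp
  105→108: 3 bp
  108→116: 8 bp
  116→123: 7 bp
  123→136: 13 bp
  136→149: 13 bp
  149→2 (wrap): 159-149+2 = 12 bp

[2,3,5,6,7,8,8,8,8,9,11,12,13,13,14,16,16]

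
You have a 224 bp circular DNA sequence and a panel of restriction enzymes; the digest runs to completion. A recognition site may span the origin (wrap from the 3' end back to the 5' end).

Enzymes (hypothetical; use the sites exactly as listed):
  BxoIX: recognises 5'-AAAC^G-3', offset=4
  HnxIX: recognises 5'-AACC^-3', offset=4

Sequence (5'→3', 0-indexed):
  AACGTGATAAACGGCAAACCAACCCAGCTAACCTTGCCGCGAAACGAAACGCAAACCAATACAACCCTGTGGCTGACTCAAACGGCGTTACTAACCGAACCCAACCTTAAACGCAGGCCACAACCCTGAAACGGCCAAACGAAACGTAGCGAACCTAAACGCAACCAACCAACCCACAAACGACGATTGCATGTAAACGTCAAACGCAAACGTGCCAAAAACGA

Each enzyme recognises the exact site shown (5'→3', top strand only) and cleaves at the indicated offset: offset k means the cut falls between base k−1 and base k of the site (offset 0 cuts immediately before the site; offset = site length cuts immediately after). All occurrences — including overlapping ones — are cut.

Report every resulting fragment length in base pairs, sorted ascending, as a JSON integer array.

Site scan:
  BxoIX AAACG/4: at [8, 41, 46, 79, 108, 128, 136, 141, 156, 177, 194, 201, 207, 218, 223] ⇒ [3, 12, 45, 50, 83, 112, 132, 140, 145, 160, 181, 198, 205, 211, 222]
  HnxIX AACC/4: at [16, 20, 29, 53, 62, 92, 97, 102, 121, 151, 162, 166, 170] ⇒ [20, 24, 33, 57, 66, 96, 101, 106, 125, 155, 166, 170, 174]

All cut coordinates (distinct, sorted): [3, 12, 20, 24, 33, 45, 50, 57, 66, 83, 96, 101, 106, 112, 125, 132, 140, 145, 155, 160, 166, 170, 174, 181, 198, 205, 211, 222]

Fragment lengths:
  3→12: 9 bp
  12→20: 8 bp
  20→24: 4 bp
  24→33: 9 bp
  33→45: 12 bp
  45→50: 5 bp
  50→57: 7 bp
  57→66: 9 bp
  66→83: 17 bp
  83→96: 13 bp
  96→101: 5 bp
  101→106: 5 bp
  106→112: 6 bp
  112→125: 13 bp
  125→132: 7 bp
  132→140: 8 bp
  140→145: 5 bp
  145→155: 10 bp
  155→160: 5 bp
  160→166: 6 bp
  166→170: 4 bp
  170→174: 4 bp
  174→181: 7 bp
  181→198: 17 bp
  198→205: 7 bp
  205→211: 6 bp
  211→222: 11 bp
  222→3 (wrap): 224-222+3 = 5 bp

[4,4,4,5,5,5,5,5,5,6,6,6,7,7,7,7,8,8,9,9,9,10,11,12,13,13,17,17]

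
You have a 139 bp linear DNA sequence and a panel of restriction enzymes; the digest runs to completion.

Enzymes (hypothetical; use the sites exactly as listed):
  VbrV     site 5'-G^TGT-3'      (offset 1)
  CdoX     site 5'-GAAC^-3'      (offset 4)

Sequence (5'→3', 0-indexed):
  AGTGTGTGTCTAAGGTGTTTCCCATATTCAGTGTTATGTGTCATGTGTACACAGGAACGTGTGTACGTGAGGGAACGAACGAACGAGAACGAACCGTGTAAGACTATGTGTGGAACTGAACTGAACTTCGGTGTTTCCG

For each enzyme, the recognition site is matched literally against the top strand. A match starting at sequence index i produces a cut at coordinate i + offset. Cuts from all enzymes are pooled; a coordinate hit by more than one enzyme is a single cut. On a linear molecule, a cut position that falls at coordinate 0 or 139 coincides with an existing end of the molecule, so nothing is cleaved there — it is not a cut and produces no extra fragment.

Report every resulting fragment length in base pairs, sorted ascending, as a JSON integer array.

Site scan:
  VbrV (GTGT, off=1): starts [1, 3, 5, 14, 30, 37, 44, 58, 60, 95, 107, 130] → cuts [2, 4, 6, 15, 31, 38, 45, 59, 61, 96, 108, 131]
  CdoX (GAAC, off=4): starts [54, 72, 76, 80, 86, 90, 112, 117, 122] → cuts [58, 76, 80, 84, 90, 94, 116, 121, 126]

All cut coordinates (distinct, sorted): [2, 4, 6, 15, 31, 38, 45, 58, 59, 61, 76, 80, 84, 90, 94, 96, 108, 116, 121, 126, 131]

Fragments:
  [0,2): 2 bp
  [2,4): 2 bp
  [4,6): 2 bp
  [6,15): 9 bp
  [15,31): 16 bp
  [31,38): 7 bp
  [38,45): 7 bp
  [45,58): 13 bp
  [58,59): 1 bp
  [59,61): 2 bp
  [61,76): 15 bp
  [76,80): 4 bp
  [80,84): 4 bp
  [84,90): 6 bp
  [90,94): 4 bp
  [94,96): 2 bp
  [96,108): 12 bp
  [108,116): 8 bp
  [116,121): 5 bp
  [121,126): 5 bp
  [126,131): 5 bp
  [131,139): 8 bp

[1,2,2,2,2,2,4,4,4,5,5,5,6,7,7,8,8,9,12,13,15,16]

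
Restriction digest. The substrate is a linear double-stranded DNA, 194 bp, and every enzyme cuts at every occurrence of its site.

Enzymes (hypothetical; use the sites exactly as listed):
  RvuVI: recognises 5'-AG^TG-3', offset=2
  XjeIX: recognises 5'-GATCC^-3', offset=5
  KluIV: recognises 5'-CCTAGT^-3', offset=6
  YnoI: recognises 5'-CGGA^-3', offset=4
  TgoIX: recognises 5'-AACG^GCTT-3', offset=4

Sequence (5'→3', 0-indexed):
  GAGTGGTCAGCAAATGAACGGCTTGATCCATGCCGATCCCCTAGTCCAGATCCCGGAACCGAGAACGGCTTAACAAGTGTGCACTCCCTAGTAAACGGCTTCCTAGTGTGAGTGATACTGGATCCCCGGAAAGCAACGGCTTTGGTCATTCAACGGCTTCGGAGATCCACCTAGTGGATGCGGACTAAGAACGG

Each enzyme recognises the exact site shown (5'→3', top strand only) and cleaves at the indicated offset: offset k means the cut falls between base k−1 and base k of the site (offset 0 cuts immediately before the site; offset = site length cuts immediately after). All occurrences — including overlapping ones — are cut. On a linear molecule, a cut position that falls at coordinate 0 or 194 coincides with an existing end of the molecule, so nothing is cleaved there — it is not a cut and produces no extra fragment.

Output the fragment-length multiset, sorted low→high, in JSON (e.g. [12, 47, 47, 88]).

[1,1,3,4,5,5,5,5,6,6,8,8,8,9,9,9,10,10,10,10,13,15,17,17]

Site scan:
  RvuVI AGTG/2: at [1, 75, 104, 110, 172] ⇒ [3, 77, 106, 112, 174]
  XjeIX GATCC/5: at [24, 34, 48, 120, 163] ⇒ [29, 39, 53, 125, 168]
  KluIV CCTAGT/6: at [39, 86, 101, 169] ⇒ [45, 92, 107, 175]
  YnoI CGGA/4: at [53, 126, 159, 180] ⇒ [57, 130, 163, 184]
  TgoIX AACGGCTT/4: at [16, 63, 93, 134, 151] ⇒ [20, 67, 97, 138, 155]

All cut coordinates (distinct, sorted): [3, 20, 29, 39, 45, 53, 57, 67, 77, 92, 97, 106, 107, 112, 125, 130, 138, 155, 163, 168, 174, 175, 184]

Fragment lengths:
  [0,3): 3 bp
  [3,20): 17 bp
  [20,29): 9 bp
  [29,39): 10 bp
  [39,45): 6 bp
  [45,53): 8 bp
  [53,57): 4 bp
  [57,67): 10 bp
  [67,77): 10 bp
  [77,92): 15 bp
  [92,97): 5 bp
  [97,106): 9 bp
  [106,107): 1 bp
  [107,112): 5 bp
  [112,125): 13 bp
  [125,130): 5 bp
  [130,138): 8 bp
  [138,155): 17 bp
  [155,163): 8 bp
  [163,168): 5 bp
  [168,174): 6 bp
  [174,175): 1 bp
  [175,184): 9 bp
  [184,194): 10 bp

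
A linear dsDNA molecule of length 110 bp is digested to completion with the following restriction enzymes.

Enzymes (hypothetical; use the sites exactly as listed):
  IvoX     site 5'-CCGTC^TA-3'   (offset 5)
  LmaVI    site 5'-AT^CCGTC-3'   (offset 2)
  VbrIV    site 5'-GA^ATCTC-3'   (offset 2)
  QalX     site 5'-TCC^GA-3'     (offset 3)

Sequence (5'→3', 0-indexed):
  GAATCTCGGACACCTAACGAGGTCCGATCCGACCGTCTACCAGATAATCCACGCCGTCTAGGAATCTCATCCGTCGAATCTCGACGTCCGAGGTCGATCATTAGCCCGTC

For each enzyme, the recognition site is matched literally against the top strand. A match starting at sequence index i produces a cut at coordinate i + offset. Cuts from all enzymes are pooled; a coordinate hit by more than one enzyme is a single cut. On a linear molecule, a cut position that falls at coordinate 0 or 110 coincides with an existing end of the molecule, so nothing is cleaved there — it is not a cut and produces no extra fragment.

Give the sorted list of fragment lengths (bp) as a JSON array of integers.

[2,5,5,7,7,7,12,21,21,23]

Per-enzyme occurrences:
  IvoX (CCGTCTA, off=5): starts [32, 53] → cuts [37, 58]
  LmaVI (ATCCGTC, off=2): starts [68] → cuts [70]
  VbrIV (GAATCTC, off=2): starts [0, 61, 75] → cuts [2, 63, 77]
  QalX (TCCGA, off=3): starts [22, 27, 86] → cuts [25, 30, 89]

All cut coordinates (distinct, sorted): [2, 25, 30, 37, 58, 63, 70, 77, 89]

Fragments:
  [0,2): 2 bp
  [2,25): 23 bp
  [25,30): 5 bp
  [30,37): 7 bp
  [37,58): 21 bp
  [58,63): 5 bp
  [63,70): 7 bp
  [70,77): 7 bp
  [77,89): 12 bp
  [89,110): 21 bp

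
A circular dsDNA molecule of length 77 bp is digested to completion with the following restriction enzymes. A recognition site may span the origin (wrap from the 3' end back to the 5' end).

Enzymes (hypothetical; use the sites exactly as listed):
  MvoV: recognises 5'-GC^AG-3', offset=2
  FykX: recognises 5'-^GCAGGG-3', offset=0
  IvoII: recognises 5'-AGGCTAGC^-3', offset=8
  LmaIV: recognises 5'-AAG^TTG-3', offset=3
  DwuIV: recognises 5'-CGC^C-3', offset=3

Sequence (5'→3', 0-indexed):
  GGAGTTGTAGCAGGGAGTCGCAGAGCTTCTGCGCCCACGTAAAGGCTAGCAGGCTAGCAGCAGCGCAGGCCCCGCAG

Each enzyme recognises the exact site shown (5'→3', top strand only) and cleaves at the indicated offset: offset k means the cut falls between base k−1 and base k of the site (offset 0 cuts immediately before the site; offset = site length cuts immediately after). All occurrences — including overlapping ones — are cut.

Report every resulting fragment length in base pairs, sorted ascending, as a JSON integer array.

[2,2,3,5,7,8,10,11,13,16]

Site scan:
  MvoV GCAG/2: at [9, 19, 48, 56, 59, 64, 73] ⇒ [11, 21, 50, 58, 61, 66, 75]
  FykX GCAGGG/0: at [9, 73] ⇒ [9, 73]
  IvoII AGGCTAGC/8: at [42, 50] ⇒ [50, 58]
  LmaIV (AAGTTG, off=3): no sites
  DwuIV CGCC/3: at [31] ⇒ [34]

All cut coordinates (distinct, sorted): [9, 11, 21, 34, 50, 58, 61, 66, 73, 75]

Fragment lengths:
  9→11: 2 bp
  11→21: 10 bp
  21→34: 13 bp
  34→50: 16 bp
  50→58: 8 bp
  58→61: 3 bp
  61→66: 5 bp
  66→73: 7 bp
  73→75: 2 bp
  75→9 (wrap): 77-75+9 = 11 bp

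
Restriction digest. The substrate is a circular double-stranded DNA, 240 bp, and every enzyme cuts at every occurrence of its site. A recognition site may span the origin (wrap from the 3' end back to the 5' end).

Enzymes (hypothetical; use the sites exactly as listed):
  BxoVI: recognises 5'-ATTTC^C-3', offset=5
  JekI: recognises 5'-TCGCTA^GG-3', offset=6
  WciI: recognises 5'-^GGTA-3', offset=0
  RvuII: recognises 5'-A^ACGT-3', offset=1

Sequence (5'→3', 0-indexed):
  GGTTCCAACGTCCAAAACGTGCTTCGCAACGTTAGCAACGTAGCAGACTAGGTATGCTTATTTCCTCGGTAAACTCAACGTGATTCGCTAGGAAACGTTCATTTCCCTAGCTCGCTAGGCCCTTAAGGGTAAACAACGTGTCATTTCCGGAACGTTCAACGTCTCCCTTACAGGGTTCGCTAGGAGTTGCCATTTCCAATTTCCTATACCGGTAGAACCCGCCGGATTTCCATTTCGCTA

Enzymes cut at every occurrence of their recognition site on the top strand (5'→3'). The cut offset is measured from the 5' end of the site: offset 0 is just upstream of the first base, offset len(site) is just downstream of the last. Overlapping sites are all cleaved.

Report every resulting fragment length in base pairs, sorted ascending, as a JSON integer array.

[3,4,4,7,7,7,7,8,9,9,10,10,10,11,12,12,12,13,13,14,14,20,24]

Site scan:
  BxoVI ATTTCC/5: at [59, 100, 142, 191, 198, 225] ⇒ [64, 105, 147, 196, 203, 230]
  JekI TCGCTAGG/6: at [84, 111, 176, 234] ⇒ [0, 90, 117, 182]
  WciI GGTA/0: at [50, 67, 127, 210] ⇒ [50, 67, 127, 210]
  RvuII AACGT/1: at [6, 15, 27, 36, 76, 93, 134, 150, 157] ⇒ [7, 16, 28, 37, 77, 94, 135, 151, 158]

All cut coordinates (distinct, sorted): [0, 7, 16, 28, 37, 50, 64, 67, 77, 90, 94, 105, 117, 127, 135, 147, 151, 158, 182, 196, 203, 210, 230]

Fragments:
  0→7: 7 bp
  7→16: 9 bp
  16→28: 12 bp
  28→37: 9 bp
  37→50: 13 bp
  50→64: 14 bp
  64→67: 3 bp
  67→77: 10 bp
  77→90: 13 bp
  90→94: 4 bp
  94→105: 11 bp
  105→117: 12 bp
  117→127: 10 bp
  127→135: 8 bp
  135→147: 12 bp
  147→151: 4 bp
  151→158: 7 bp
  158→182: 24 bp
  182→196: 14 bp
  196→203: 7 bp
  203→210: 7 bp
  210→230: 20 bp
  230→0 (wrap): 240-230+0 = 10 bp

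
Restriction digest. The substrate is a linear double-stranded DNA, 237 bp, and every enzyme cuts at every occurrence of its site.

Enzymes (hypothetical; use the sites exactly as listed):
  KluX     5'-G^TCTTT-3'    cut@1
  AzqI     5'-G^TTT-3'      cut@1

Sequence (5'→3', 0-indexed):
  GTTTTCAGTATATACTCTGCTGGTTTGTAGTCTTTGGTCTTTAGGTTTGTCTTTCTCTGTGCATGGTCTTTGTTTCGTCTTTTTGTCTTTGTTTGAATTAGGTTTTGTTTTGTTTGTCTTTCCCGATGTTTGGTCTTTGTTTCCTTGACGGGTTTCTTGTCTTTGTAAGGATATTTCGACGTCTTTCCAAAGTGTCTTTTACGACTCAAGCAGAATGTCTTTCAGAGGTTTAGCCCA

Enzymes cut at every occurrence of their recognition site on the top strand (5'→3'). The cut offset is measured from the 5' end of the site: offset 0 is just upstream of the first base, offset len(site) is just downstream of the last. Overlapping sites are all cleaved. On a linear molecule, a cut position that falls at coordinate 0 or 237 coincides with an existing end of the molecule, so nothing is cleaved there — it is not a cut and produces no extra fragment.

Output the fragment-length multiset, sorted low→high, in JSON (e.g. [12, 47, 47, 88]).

[1,4,4,5,5,5,5,6,6,6,7,7,7,8,8,9,11,11,12,13,13,17,22,22,23]

Site scan:
  KluX (GTCTTT, off=1): starts [29, 36, 48, 65, 76, 84, 115, 132, 158, 180, 193, 216] → cuts [30, 37, 49, 66, 77, 85, 116, 133, 159, 181, 194, 217]
  AzqI (GTTT, off=1): starts [0, 22, 44, 71, 90, 101, 106, 111, 127, 138, 151, 227] → cuts [1, 23, 45, 72, 91, 102, 107, 112, 128, 139, 152, 228]

All cut coordinates (distinct, sorted): [1, 23, 30, 37, 45, 49, 66, 72, 77, 85, 91, 102, 107, 112, 116, 128, 133, 139, 152, 159, 181, 194, 217, 228]

Fragments:
  [0,1): 1 bp
  [1,23): 22 bp
  [23,30): 7 bp
  [30,37): 7 bp
  [37,45): 8 bp
  [45,49): 4 bp
  [49,66): 17 bp
  [66,72): 6 bp
  [72,77): 5 bp
  [77,85): 8 bp
  [85,91): 6 bp
  [91,102): 11 bp
  [102,107): 5 bp
  [107,112): 5 bp
  [112,116): 4 bp
  [116,128): 12 bp
  [128,133): 5 bp
  [133,139): 6 bp
  [139,152): 13 bp
  [152,159): 7 bp
  [159,181): 22 bp
  [181,194): 13 bp
  [194,217): 23 bp
  [217,228): 11 bp
  [228,237): 9 bp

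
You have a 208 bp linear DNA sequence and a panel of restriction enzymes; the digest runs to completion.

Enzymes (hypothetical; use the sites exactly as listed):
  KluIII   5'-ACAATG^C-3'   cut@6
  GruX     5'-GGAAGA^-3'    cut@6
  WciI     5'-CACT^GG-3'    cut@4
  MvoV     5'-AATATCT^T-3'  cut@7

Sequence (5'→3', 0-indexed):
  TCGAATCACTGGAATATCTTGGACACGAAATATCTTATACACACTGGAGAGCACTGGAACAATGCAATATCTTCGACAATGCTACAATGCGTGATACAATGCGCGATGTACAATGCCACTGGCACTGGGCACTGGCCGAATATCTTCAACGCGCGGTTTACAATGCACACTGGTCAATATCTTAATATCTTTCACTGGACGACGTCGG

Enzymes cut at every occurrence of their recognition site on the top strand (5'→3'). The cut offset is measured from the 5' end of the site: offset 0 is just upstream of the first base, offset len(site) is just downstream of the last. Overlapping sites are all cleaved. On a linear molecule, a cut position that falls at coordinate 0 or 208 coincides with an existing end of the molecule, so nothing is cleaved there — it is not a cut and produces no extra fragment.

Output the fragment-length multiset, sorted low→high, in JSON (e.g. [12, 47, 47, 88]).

Site scan:
  KluIII (ACAATGC, off=6): starts [58, 75, 83, 95, 109, 159] → cuts [64, 81, 89, 101, 115, 165]
  GruX (GGAAGA, off=6): no sites
  WciI (CACTGG, off=4): starts [6, 41, 51, 116, 122, 129, 167, 192] → cuts [10, 45, 55, 120, 126, 133, 171, 196]
  MvoV (AATATCTT, off=7): starts [12, 28, 65, 138, 175, 183] → cuts [19, 35, 72, 145, 182, 190]

Pooled cuts: [10, 19, 35, 45, 55, 64, 72, 81, 89, 101, 115, 120, 126, 133, 145, 165, 171, 182, 190, 196]

Fragment lengths:
  [0,10): 10 bp
  [10,19): 9 bp
  [19,35): 16 bp
  [35,45): 10 bp
  [45,55): 10 bp
  [55,64): 9 bp
  [64,72): 8 bp
  [72,81): 9 bp
  [81,89): 8 bp
  [89,101): 12 bp
  [101,115): 14 bp
  [115,120): 5 bp
  [120,126): 6 bp
  [126,133): 7 bp
  [133,145): 12 bp
  [145,165): 20 bp
  [165,171): 6 bp
  [171,182): 11 bp
  [182,190): 8 bp
  [190,196): 6 bp
  [196,208): 12 bp

[5,6,6,6,7,8,8,8,9,9,9,10,10,10,11,12,12,12,14,16,20]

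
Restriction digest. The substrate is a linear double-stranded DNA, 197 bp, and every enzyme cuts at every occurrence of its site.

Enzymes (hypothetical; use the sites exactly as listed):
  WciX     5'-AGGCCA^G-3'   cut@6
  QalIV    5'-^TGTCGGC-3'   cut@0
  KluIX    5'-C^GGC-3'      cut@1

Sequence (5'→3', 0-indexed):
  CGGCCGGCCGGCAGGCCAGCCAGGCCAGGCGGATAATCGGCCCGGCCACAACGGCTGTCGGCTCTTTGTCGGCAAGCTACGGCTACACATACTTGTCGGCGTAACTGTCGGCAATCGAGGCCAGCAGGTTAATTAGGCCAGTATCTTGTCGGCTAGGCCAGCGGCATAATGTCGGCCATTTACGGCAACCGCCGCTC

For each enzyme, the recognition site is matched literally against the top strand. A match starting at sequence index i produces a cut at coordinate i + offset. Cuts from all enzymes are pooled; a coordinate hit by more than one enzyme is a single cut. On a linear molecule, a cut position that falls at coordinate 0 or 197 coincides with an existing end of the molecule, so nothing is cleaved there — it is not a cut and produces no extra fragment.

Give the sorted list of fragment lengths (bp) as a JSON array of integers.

[1,2,3,4,4,4,4,4,4,4,4,5,6,7,7,8,9,9,9,10,10,10,11,13,14,14,17]

Scan for sites:
  WciX AGGCCAG/6: at [12, 21, 117, 134, 154] ⇒ [18, 27, 123, 140, 160]
  QalIV TGTCGGC/0: at [55, 66, 93, 105, 146, 169] ⇒ [55, 66, 93, 105, 146, 169]
  KluIX CGGC/1: at [0, 4, 8, 37, 42, 51, 58, 69, 79, 96, 108, 149, 161, 172, 182] ⇒ [1, 5, 9, 38, 43, 52, 59, 70, 80, 97, 109, 150, 162, 173, 183]

All cut coordinates (distinct, sorted): [1, 5, 9, 18, 27, 38, 43, 52, 55, 59, 66, 70, 80, 93, 97, 105, 109, 123, 140, 146, 150, 160, 162, 169, 173, 183]

Fragments:
  [0,1): 1 bp
  [1,5): 4 bp
  [5,9): 4 bp
  [9,18): 9 bp
  [18,27): 9 bp
  [27,38): 11 bp
  [38,43): 5 bp
  [43,52): 9 bp
  [52,55): 3 bp
  [55,59): 4 bp
  [59,66): 7 bp
  [66,70): 4 bp
  [70,80): 10 bp
  [80,93): 13 bp
  [93,97): 4 bp
  [97,105): 8 bp
  [105,109): 4 bp
  [109,123): 14 bp
  [123,140): 17 bp
  [140,146): 6 bp
  [146,150): 4 bp
  [150,160): 10 bp
  [160,162): 2 bp
  [162,169): 7 bp
  [169,173): 4 bp
  [173,183): 10 bp
  [183,197): 14 bp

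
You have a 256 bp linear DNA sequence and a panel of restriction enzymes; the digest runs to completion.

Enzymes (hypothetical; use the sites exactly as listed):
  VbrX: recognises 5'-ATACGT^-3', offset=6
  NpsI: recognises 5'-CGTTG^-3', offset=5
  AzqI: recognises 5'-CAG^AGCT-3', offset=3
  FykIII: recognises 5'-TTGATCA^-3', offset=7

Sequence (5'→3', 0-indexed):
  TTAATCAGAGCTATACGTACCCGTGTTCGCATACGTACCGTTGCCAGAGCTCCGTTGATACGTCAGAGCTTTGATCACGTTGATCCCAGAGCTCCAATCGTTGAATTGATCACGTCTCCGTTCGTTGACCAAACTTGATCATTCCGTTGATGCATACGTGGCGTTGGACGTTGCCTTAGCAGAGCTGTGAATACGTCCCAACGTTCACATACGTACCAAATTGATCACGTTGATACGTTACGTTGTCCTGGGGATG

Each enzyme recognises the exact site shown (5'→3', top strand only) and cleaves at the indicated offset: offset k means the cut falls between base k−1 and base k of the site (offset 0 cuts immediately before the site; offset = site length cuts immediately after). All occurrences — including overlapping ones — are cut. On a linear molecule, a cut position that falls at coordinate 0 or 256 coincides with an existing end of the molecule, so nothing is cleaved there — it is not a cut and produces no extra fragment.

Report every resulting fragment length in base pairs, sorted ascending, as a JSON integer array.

Scan for sites:
  VbrX (ATACGT, off=6): starts [12, 30, 57, 153, 190, 208, 232] → cuts [18, 36, 63, 159, 196, 214, 238]
  NpsI (CGTTG, off=5): starts [38, 52, 77, 98, 122, 144, 161, 168, 227, 240] → cuts [43, 57, 82, 103, 127, 149, 166, 173, 232, 245]
  AzqI (CAGAGCT, off=3): starts [5, 44, 63, 86, 179] → cuts [8, 47, 66, 89, 182]
  FykIII (TTGATCA, off=7): starts [70, 105, 134, 220] → cuts [77, 112, 141, 227]

Pooled cuts: [8, 18, 36, 43, 47, 57, 63, 66, 77, 82, 89, 103, 112, 127, 141, 149, 159, 166, 173, 182, 196, 214, 227, 232, 238, 245]

Fragments:
  [0,8): 8 bp
  [8,18): 10 bp
  [18,36): 18 bp
  [36,43): 7 bp
  [43,47): 4 bp
  [47,57): 10 bp
  [57,63): 6 bp
  [63,66): 3 bp
  [66,77): 11 bp
  [77,82): 5 bp
  [82,89): 7 bp
  [89,103): 14 bp
  [103,112): 9 bp
  [112,127): 15 bp
  [127,141): 14 bp
  [141,149): 8 bp
  [149,159): 10 bp
  [159,166): 7 bp
  [166,173): 7 bp
  [173,182): 9 bp
  [182,196): 14 bp
  [196,214): 18 bp
  [214,227): 13 bp
  [227,232): 5 bp
  [232,238): 6 bp
  [238,245): 7 bp
  [245,256): 11 bp

[3,4,5,5,6,6,7,7,7,7,7,8,8,9,9,10,10,10,11,11,13,14,14,14,15,18,18]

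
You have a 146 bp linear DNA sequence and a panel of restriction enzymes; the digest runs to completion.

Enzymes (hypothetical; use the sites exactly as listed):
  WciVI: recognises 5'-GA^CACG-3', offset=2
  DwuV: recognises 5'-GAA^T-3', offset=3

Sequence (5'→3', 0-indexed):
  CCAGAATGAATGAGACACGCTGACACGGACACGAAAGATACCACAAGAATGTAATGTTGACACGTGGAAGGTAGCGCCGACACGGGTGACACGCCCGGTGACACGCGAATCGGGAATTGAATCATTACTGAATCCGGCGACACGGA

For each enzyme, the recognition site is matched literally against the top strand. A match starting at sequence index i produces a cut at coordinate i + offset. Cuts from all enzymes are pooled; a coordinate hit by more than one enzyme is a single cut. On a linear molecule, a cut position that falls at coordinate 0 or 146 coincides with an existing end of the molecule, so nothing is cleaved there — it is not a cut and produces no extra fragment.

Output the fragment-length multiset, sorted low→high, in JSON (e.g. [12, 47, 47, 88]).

Per-enzyme occurrences:
  WciVI (GACACG, off=2): starts [13, 21, 27, 58, 78, 87, 99, 138] → cuts [15, 23, 29, 60, 80, 89, 101, 140]
  DwuV (GAAT, off=3): starts [3, 7, 46, 106, 113, 118, 129] → cuts [6, 10, 49, 109, 116, 121, 132]

All cut coordinates (distinct, sorted): [6, 10, 15, 23, 29, 49, 60, 80, 89, 101, 109, 116, 121, 132, 140]

Fragment lengths:
  [0,6): 6 bp
  [6,10): 4 bp
  [10,15): 5 bp
  [15,23): 8 bp
  [23,29): 6 bp
  [29,49): 20 bp
  [49,60): 11 bp
  [60,80): 20 bp
  [80,89): 9 bp
  [89,101): 12 bp
  [101,109): 8 bp
  [109,116): 7 bp
  [116,121): 5 bp
  [121,132): 11 bp
  [132,140): 8 bp
  [140,146): 6 bp

[4,5,5,6,6,6,7,8,8,8,9,11,11,12,20,20]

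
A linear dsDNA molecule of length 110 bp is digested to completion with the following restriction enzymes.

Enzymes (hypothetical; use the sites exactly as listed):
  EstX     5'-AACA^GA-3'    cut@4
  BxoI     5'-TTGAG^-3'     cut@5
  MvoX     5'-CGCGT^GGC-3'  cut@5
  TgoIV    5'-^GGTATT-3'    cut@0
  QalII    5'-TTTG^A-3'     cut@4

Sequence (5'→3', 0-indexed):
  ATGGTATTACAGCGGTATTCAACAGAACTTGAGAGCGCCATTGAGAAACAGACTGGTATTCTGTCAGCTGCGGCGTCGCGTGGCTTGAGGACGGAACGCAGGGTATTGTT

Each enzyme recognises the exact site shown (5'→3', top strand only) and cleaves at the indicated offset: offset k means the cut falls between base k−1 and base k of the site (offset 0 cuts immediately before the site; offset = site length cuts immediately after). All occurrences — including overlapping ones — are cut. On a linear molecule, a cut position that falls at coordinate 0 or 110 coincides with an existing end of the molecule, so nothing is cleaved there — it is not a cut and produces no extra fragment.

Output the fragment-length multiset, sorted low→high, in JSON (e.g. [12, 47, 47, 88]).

[2,4,5,8,9,9,11,11,12,12,27]

Scan for sites:
  EstX AACAGA/4: at [20, 46] ⇒ [24, 50]
  BxoI TTGAG/5: at [28, 40, 84] ⇒ [33, 45, 89]
  MvoX CGCGTGGC/5: at [76] ⇒ [81]
  TgoIV GGTATT/0: at [2, 13, 54, 101] ⇒ [2, 13, 54, 101]
  QalII (TTTGA, off=4): no sites

Pooled cuts: [2, 13, 24, 33, 45, 50, 54, 81, 89, 101]

Fragment lengths:
  [0,2): 2 bp
  [2,13): 11 bp
  [13,24): 11 bp
  [24,33): 9 bp
  [33,45): 12 bp
  [45,50): 5 bp
  [50,54): 4 bp
  [54,81): 27 bp
  [81,89): 8 bp
  [89,101): 12 bp
  [101,110): 9 bp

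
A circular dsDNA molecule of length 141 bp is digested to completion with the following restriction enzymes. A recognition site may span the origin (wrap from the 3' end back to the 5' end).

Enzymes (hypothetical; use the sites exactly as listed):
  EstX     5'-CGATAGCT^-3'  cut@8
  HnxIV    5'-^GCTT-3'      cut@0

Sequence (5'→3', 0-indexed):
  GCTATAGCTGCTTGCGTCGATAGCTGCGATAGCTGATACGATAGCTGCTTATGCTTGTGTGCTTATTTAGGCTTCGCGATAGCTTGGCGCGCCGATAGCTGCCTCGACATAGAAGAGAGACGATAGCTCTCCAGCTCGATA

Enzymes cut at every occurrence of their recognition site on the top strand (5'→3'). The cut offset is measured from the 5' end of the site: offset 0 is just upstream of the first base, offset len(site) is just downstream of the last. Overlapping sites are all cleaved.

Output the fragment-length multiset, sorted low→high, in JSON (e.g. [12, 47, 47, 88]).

[3,6,6,8,9,10,11,12,16,16,16,28]

Per-enzyme occurrences:
  EstX CGATAGCT/8: at [17, 26, 38, 76, 92, 120, 136] ⇒ [3, 25, 34, 46, 84, 100, 128]
  HnxIV GCTT/0: at [9, 46, 52, 60, 70, 81] ⇒ [9, 46, 52, 60, 70, 81]

All cut coordinates (distinct, sorted): [3, 9, 25, 34, 46, 52, 60, 70, 81, 84, 100, 128]

Fragments:
  3→9: 6 bp
  9→25: 16 bp
  25→34: 9 bp
  34→46: 12 bp
  46→52: 6 bp
  52→60: 8 bp
  60→70: 10 bp
  70→81: 11 bp
  81→84: 3 bp
  84→100: 16 bp
  100→128: 28 bp
  128→3 (wrap): 141-128+3 = 16 bp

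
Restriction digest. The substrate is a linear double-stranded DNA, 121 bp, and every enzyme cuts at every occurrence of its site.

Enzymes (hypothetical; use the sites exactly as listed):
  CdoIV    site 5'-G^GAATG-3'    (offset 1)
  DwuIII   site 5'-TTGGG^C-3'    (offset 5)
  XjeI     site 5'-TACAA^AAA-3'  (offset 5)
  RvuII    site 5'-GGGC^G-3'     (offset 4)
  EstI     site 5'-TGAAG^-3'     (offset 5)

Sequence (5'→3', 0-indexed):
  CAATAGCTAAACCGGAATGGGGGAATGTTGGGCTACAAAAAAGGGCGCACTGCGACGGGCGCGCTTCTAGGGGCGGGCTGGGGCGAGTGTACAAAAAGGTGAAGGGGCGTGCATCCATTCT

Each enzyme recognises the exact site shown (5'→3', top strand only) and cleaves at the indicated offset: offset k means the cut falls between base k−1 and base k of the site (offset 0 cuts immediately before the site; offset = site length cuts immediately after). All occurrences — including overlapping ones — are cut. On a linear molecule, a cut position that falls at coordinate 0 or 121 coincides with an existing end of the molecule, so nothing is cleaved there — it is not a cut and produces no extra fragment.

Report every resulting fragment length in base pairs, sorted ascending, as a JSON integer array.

Site scan:
  CdoIV (GGAATG, off=1): starts [13, 21] → cuts [14, 22]
  DwuIII (TTGGGC, off=5): starts [27] → cuts [32]
  XjeI (TACAAAAA, off=5): starts [33, 89] → cuts [38, 94]
  RvuII (GGGCG, off=4): starts [42, 56, 70, 80, 104] → cuts [46, 60, 74, 84, 108]
  EstI (TGAAG, off=5): starts [99] → cuts [104]

All cut coordinates (distinct, sorted): [14, 22, 32, 38, 46, 60, 74, 84, 94, 104, 108]

Fragments:
  [0,14): 14 bp
  [14,22): 8 bp
  [22,32): 10 bp
  [32,38): 6 bp
  [38,46): 8 bp
  [46,60): 14 bp
  [60,74): 14 bp
  [74,84): 10 bp
  [84,94): 10 bp
  [94,104): 10 bp
  [104,108): 4 bp
  [108,121): 13 bp

[4,6,8,8,10,10,10,10,13,14,14,14]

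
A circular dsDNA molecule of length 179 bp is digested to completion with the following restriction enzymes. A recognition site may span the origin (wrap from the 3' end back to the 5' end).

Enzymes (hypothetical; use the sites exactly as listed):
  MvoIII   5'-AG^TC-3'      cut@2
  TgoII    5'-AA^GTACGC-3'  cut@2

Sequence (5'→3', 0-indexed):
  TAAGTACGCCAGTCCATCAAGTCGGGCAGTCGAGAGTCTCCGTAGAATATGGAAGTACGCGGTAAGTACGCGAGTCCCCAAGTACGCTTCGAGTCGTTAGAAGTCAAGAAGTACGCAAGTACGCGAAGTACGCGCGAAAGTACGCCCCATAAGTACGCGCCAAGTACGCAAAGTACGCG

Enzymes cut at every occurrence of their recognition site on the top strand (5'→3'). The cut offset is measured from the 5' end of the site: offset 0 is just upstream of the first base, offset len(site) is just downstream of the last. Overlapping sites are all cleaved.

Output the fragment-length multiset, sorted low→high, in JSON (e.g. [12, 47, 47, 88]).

Site scan:
  MvoIII AGTC/2: at [10, 19, 27, 34, 72, 91, 101] ⇒ [12, 21, 29, 36, 74, 93, 103]
  TgoII AAGTACGC/2: at [1, 52, 63, 79, 108, 116, 125, 137, 150, 161, 170] ⇒ [3, 54, 65, 81, 110, 118, 127, 139, 152, 163, 172]

All cut coordinates (distinct, sorted): [3, 12, 21, 29, 36, 54, 65, 74, 81, 93, 103, 110, 118, 127, 139, 152, 163, 172]

Fragment lengths:
  3→12: 9 bp
  12→21: 9 bp
  21→29: 8 bp
  29→36: 7 bp
  36→54: 18 bp
  54→65: 11 bp
  65→74: 9 bp
  74→81: 7 bp
  81→93: 12 bp
  93→103: 10 bp
  103→110: 7 bp
  110→118: 8 bp
  118→127: 9 bp
  127→139: 12 bp
  139→152: 13 bp
  152→163: 11 bp
  163→172: 9 bp
  172→3 (wrap): 179-172+3 = 10 bp

[7,7,7,8,8,9,9,9,9,9,10,10,11,11,12,12,13,18]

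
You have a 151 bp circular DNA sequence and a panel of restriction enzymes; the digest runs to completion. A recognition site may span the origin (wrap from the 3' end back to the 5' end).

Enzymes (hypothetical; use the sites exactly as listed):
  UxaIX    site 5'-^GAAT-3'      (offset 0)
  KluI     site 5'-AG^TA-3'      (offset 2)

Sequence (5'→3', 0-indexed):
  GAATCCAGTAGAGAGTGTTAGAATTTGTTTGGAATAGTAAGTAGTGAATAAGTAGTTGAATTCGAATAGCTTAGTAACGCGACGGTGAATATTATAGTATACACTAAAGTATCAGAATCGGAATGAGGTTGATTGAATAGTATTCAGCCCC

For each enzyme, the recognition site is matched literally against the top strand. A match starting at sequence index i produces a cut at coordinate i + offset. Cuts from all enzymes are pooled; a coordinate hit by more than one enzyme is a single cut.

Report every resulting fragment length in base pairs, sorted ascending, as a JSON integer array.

Per-enzyme occurrences:
  UxaIX GAAT/0: at [0, 20, 31, 45, 57, 63, 86, 114, 120, 134] ⇒ [0, 20, 31, 45, 57, 63, 86, 114, 120, 134]
  KluI AGTA/2: at [6, 35, 39, 50, 72, 95, 107, 138] ⇒ [8, 37, 41, 52, 74, 97, 109, 140]

All cut coordinates (distinct, sorted): [0, 8, 20, 31, 37, 41, 45, 52, 57, 63, 74, 86, 97, 109, 114, 120, 134, 140]

Fragment lengths:
  0→8: 8 bp
  8→20: 12 bp
  20→31: 11 bp
  31→37: 6 bp
  37→41: 4 bp
  41→45: 4 bp
  45→52: 7 bp
  52→57: 5 bp
  57→63: 6 bp
  63→74: 11 bp
  74→86: 12 bp
  86→97: 11 bp
  97→109: 12 bp
  109→114: 5 bp
  114→120: 6 bp
  120→134: 14 bp
  134→140: 6 bp
  140→0 (wrap): 151-140+0 = 11 bp

[4,4,5,5,6,6,6,6,7,8,11,11,11,11,12,12,12,14]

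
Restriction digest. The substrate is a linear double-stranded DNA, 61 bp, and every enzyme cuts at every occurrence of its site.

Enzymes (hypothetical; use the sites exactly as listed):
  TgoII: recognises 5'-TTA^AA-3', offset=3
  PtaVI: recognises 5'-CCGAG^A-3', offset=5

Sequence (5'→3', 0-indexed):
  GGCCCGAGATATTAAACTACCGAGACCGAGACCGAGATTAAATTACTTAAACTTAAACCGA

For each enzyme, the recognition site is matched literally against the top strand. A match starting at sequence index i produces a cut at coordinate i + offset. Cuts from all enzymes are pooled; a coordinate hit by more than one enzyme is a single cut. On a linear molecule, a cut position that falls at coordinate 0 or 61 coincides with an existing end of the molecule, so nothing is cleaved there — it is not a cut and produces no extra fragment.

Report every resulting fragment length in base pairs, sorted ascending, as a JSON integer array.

[4,6,6,6,6,6,8,9,10]

Scan for sites:
  TgoII TTAAA/3: at [11, 37, 46, 52] ⇒ [14, 40, 49, 55]
  PtaVI CCGAGA/5: at [3, 19, 25, 31] ⇒ [8, 24, 30, 36]

Pooled cuts: [8, 14, 24, 30, 36, 40, 49, 55]

Fragment lengths:
  [0,8): 8 bp
  [8,14): 6 bp
  [14,24): 10 bp
  [24,30): 6 bp
  [30,36): 6 bp
  [36,40): 4 bp
  [40,49): 9 bp
  [49,55): 6 bp
  [55,61): 6 bp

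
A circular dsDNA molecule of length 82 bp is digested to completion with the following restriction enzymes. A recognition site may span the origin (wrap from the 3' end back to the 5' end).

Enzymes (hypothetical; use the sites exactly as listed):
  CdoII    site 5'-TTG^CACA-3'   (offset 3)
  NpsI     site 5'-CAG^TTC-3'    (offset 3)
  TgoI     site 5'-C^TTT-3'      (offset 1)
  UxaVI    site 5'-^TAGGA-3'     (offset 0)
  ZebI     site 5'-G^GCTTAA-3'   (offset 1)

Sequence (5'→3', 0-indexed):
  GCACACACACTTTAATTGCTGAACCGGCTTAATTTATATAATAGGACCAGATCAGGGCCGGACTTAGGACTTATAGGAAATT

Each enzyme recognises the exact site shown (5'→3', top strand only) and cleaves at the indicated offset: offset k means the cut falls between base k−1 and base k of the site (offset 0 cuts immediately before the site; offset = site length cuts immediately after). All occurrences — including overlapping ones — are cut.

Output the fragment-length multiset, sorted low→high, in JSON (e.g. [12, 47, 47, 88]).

[9,9,10,15,16,23]

Site scan:
  CdoII (TTGCACA, off=3): starts [80] → cuts [1]
  NpsI (CAGTTC, off=3): no sites
  TgoI (CTTT, off=1): starts [9] → cuts [10]
  UxaVI (TAGGA, off=0): starts [41, 64, 73] → cuts [41, 64, 73]
  ZebI (GGCTTAA, off=1): starts [25] → cuts [26]

All cut coordinates (distinct, sorted): [1, 10, 26, 41, 64, 73]

Fragments:
  1→10: 9 bp
  10→26: 16 bp
  26→41: 15 bp
  41→64: 23 bp
  64→73: 9 bp
  73→1 (wrap): 82-73+1 = 10 bp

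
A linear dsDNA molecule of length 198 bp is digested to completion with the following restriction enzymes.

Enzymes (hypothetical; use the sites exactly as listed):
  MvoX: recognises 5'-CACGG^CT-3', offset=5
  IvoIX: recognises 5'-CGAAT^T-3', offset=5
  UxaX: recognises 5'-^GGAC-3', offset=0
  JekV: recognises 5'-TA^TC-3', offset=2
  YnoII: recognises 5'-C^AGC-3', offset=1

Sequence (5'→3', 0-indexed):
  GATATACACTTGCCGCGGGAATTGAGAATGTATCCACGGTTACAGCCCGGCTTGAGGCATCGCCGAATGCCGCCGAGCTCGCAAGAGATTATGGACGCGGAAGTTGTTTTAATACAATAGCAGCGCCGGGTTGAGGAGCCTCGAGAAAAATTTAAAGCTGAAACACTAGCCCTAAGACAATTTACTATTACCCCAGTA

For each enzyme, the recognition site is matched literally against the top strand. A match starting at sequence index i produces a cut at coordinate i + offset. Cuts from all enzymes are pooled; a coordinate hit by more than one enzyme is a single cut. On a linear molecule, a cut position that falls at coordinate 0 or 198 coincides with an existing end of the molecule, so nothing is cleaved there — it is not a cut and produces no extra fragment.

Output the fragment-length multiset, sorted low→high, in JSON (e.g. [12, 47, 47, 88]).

[11,29,32,49,77]

Per-enzyme occurrences:
  MvoX (CACGGCT, off=5): no sites
  IvoIX (CGAATT, off=5): no sites
  UxaX GGAC/0: at [92] ⇒ [92]
  JekV TATC/2: at [30] ⇒ [32]
  YnoII CAGC/1: at [42, 120] ⇒ [43, 121]

Pooled cuts: [32, 43, 92, 121]

Fragment lengths:
  [0,32): 32 bp
  [32,43): 11 bp
  [43,92): 49 bp
  [92,121): 29 bp
  [121,198): 77 bp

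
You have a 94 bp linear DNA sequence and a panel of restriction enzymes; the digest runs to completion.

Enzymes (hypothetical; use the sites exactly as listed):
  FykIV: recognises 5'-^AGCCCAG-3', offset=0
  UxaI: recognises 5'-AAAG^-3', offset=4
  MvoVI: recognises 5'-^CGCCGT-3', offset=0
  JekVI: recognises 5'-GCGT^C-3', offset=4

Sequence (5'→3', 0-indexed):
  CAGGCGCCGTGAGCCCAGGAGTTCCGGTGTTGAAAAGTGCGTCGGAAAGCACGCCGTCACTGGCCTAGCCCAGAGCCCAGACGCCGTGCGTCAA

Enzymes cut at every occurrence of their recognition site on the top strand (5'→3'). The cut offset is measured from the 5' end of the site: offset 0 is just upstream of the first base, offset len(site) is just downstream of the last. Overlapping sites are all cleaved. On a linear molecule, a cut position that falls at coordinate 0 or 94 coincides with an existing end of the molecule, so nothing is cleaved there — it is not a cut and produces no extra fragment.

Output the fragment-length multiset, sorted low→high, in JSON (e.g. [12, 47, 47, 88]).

[2,3,4,5,7,7,7,8,10,15,26]

Site scan:
  FykIV AGCCCAG/0: at [11, 66, 73] ⇒ [11, 66, 73]
  UxaI AAAG/4: at [33, 45] ⇒ [37, 49]
  MvoVI CGCCGT/0: at [4, 51, 81] ⇒ [4, 51, 81]
  JekVI GCGTC/4: at [38, 87] ⇒ [42, 91]

All cut coordinates (distinct, sorted): [4, 11, 37, 42, 49, 51, 66, 73, 81, 91]

Fragments:
  [0,4): 4 bp
  [4,11): 7 bp
  [11,37): 26 bp
  [37,42): 5 bp
  [42,49): 7 bp
  [49,51): 2 bp
  [51,66): 15 bp
  [66,73): 7 bp
  [73,81): 8 bp
  [81,91): 10 bp
  [91,94): 3 bp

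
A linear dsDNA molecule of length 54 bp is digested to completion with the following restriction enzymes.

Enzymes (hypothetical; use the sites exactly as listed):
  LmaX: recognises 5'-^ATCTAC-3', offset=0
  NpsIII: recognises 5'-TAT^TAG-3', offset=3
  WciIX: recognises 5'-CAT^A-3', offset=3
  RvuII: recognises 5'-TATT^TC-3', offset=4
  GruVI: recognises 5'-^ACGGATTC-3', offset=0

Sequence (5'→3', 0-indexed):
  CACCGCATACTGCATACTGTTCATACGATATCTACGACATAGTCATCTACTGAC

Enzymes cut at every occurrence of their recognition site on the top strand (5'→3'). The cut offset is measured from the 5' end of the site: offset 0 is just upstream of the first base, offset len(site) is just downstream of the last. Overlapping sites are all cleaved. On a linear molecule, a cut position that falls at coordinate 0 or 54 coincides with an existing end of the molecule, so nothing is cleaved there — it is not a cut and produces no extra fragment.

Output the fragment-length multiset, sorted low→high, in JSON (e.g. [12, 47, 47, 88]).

Site scan:
  LmaX (ATCTAC, off=0): starts [29, 44] → cuts [29, 44]
  NpsIII (TATTAG, off=3): no sites
  WciIX (CATA, off=3): starts [5, 12, 21, 37] → cuts [8, 15, 24, 40]
  RvuII (TATTTC, off=4): no sites
  GruVI (ACGGATTC, off=0): no sites

Pooled cuts: [8, 15, 24, 29, 40, 44]

Fragment lengths:
  [0,8): 8 bp
  [8,15): 7 bp
  [15,24): 9 bp
  [24,29): 5 bp
  [29,40): 11 bp
  [40,44): 4 bp
  [44,54): 10 bp

[4,5,7,8,9,10,11]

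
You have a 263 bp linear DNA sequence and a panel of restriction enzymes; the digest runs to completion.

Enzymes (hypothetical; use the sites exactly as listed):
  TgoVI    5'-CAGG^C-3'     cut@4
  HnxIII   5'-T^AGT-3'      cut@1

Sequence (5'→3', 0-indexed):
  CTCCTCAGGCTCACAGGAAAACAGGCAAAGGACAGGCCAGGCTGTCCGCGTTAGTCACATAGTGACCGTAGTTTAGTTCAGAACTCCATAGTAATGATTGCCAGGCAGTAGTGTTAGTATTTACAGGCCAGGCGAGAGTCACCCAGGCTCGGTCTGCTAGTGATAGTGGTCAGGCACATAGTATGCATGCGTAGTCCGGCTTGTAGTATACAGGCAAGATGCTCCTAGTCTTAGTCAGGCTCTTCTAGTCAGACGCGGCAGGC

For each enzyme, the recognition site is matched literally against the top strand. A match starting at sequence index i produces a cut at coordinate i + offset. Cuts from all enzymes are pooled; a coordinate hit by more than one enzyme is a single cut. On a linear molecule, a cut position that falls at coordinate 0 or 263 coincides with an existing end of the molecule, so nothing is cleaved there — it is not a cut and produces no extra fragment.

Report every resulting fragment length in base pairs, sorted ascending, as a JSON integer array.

[1,4,5,5,5,5,6,6,6,7,7,8,9,9,10,10,11,11,11,12,12,12,13,15,15,16,16,16]

Site scan:
  TgoVI (CAGGC, off=4): starts [5, 21, 32, 37, 101, 123, 128, 143, 170, 210, 235, 258] → cuts [9, 25, 36, 41, 105, 127, 132, 147, 174, 214, 239, 262]
  HnxIII (TAGT, off=1): starts [51, 59, 68, 73, 88, 108, 114, 157, 163, 178, 191, 203, 225, 231, 245] → cuts [52, 60, 69, 74, 89, 109, 115, 158, 164, 179, 192, 204, 226, 232, 246]

All cut coordinates (distinct, sorted): [9, 25, 36, 41, 52, 60, 69, 74, 89, 105, 109, 115, 127, 132, 147, 158, 164, 174, 179, 192, 204, 214, 226, 232, 239, 246, 262]

Fragments:
  [0,9): 9 bp
  [9,25): 16 bp
  [25,36): 11 bp
  [36,41): 5 bp
  [41,52): 11 bp
  [52,60): 8 bp
  [60,69): 9 bp
  [69,74): 5 bp
  [74,89): 15 bp
  [89,105): 16 bp
  [105,109): 4 bp
  [109,115): 6 bp
  [115,127): 12 bp
  [127,132): 5 bp
  [132,147): 15 bp
  [147,158): 11 bp
  [158,164): 6 bp
  [164,174): 10 bp
  [174,179): 5 bp
  [179,192): 13 bp
  [192,204): 12 bp
  [204,214): 10 bp
  [214,226): 12 bp
  [226,232): 6 bp
  [232,239): 7 bp
  [239,246): 7 bp
  [246,262): 16 bp
  [262,263): 1 bp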